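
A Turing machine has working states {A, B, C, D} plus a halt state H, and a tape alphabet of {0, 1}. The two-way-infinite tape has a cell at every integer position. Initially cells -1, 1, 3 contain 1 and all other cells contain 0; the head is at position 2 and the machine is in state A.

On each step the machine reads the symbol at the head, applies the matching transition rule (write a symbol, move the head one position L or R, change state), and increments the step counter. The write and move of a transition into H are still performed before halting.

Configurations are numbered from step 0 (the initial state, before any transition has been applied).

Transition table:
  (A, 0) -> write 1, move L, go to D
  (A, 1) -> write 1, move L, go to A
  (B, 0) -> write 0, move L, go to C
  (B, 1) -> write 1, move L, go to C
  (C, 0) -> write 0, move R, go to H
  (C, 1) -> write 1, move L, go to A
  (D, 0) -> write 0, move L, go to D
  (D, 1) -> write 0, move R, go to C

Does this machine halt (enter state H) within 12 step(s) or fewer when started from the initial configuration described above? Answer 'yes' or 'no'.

Answer: yes

Derivation:
Step 1: in state A at pos 2, read 0 -> (A,0)->write 1,move L,goto D. Now: state=D, head=1, tape[-2..4]=0101110 (head:    ^)
Step 2: in state D at pos 1, read 1 -> (D,1)->write 0,move R,goto C. Now: state=C, head=2, tape[-2..4]=0100110 (head:     ^)
Step 3: in state C at pos 2, read 1 -> (C,1)->write 1,move L,goto A. Now: state=A, head=1, tape[-2..4]=0100110 (head:    ^)
Step 4: in state A at pos 1, read 0 -> (A,0)->write 1,move L,goto D. Now: state=D, head=0, tape[-2..4]=0101110 (head:   ^)
Step 5: in state D at pos 0, read 0 -> (D,0)->write 0,move L,goto D. Now: state=D, head=-1, tape[-2..4]=0101110 (head:  ^)
Step 6: in state D at pos -1, read 1 -> (D,1)->write 0,move R,goto C. Now: state=C, head=0, tape[-2..4]=0001110 (head:   ^)
Step 7: in state C at pos 0, read 0 -> (C,0)->write 0,move R,goto H. Now: state=H, head=1, tape[-2..4]=0001110 (head:    ^)
State H reached at step 7; 7 <= 12 -> yes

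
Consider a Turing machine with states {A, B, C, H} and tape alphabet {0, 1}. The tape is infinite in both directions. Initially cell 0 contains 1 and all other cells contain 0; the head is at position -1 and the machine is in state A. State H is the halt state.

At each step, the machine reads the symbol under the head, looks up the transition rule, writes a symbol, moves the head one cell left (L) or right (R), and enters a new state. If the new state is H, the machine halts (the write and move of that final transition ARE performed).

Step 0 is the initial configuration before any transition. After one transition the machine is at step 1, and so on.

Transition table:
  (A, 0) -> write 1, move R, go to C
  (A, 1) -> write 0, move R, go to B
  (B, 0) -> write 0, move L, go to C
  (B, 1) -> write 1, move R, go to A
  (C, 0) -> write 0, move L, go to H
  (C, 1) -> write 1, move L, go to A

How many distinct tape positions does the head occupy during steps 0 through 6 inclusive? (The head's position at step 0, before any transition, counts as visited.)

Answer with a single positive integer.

Answer: 4

Derivation:
Step 1: in state A at pos -1, read 0 -> (A,0)->write 1,move R,goto C. Now: state=C, head=0, tape[-2..1]=0110 (head:   ^)
Step 2: in state C at pos 0, read 1 -> (C,1)->write 1,move L,goto A. Now: state=A, head=-1, tape[-2..1]=0110 (head:  ^)
Step 3: in state A at pos -1, read 1 -> (A,1)->write 0,move R,goto B. Now: state=B, head=0, tape[-2..1]=0010 (head:   ^)
Step 4: in state B at pos 0, read 1 -> (B,1)->write 1,move R,goto A. Now: state=A, head=1, tape[-2..2]=00100 (head:    ^)
Step 5: in state A at pos 1, read 0 -> (A,0)->write 1,move R,goto C. Now: state=C, head=2, tape[-2..3]=001100 (head:     ^)
Step 6: in state C at pos 2, read 0 -> (C,0)->write 0,move L,goto H. Now: state=H, head=1, tape[-2..3]=001100 (head:    ^)
Head positions at steps 0..6: starting at -1, distinct positions visited = {-1, 0, 1, 2} -> 4 position(s)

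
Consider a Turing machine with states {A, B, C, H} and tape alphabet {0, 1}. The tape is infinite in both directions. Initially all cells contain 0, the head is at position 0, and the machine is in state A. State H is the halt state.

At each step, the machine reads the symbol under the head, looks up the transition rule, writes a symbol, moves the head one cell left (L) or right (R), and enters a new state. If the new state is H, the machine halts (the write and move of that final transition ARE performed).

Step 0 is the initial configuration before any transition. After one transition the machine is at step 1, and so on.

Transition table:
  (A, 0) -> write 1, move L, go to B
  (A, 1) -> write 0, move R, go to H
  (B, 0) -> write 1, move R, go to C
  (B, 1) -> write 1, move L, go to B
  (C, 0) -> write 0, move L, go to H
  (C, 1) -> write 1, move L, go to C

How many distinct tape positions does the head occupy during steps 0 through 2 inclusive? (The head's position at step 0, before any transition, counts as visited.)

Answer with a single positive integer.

Answer: 2

Derivation:
Step 1: in state A at pos 0, read 0 -> (A,0)->write 1,move L,goto B. Now: state=B, head=-1, tape[-2..1]=0010 (head:  ^)
Step 2: in state B at pos -1, read 0 -> (B,0)->write 1,move R,goto C. Now: state=C, head=0, tape[-2..1]=0110 (head:   ^)
Head positions at steps 0..2: starting at 0, distinct positions visited = {-1, 0} -> 2 position(s)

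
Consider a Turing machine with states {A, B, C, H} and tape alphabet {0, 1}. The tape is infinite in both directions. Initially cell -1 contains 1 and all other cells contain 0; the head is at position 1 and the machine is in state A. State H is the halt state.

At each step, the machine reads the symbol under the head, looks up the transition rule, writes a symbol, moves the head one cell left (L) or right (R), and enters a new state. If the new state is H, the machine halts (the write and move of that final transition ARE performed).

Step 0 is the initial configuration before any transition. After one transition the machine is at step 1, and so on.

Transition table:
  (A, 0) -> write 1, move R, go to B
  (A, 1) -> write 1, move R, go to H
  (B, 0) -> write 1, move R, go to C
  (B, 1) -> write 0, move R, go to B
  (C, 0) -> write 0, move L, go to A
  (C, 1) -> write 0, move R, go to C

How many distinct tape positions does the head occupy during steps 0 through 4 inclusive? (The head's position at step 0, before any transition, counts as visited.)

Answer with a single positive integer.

Answer: 3

Derivation:
Step 1: in state A at pos 1, read 0 -> (A,0)->write 1,move R,goto B. Now: state=B, head=2, tape[-2..3]=010100 (head:     ^)
Step 2: in state B at pos 2, read 0 -> (B,0)->write 1,move R,goto C. Now: state=C, head=3, tape[-2..4]=0101100 (head:      ^)
Step 3: in state C at pos 3, read 0 -> (C,0)->write 0,move L,goto A. Now: state=A, head=2, tape[-2..4]=0101100 (head:     ^)
Step 4: in state A at pos 2, read 1 -> (A,1)->write 1,move R,goto H. Now: state=H, head=3, tape[-2..4]=0101100 (head:      ^)
Head positions at steps 0..4: starting at 1, distinct positions visited = {1, 2, 3} -> 3 position(s)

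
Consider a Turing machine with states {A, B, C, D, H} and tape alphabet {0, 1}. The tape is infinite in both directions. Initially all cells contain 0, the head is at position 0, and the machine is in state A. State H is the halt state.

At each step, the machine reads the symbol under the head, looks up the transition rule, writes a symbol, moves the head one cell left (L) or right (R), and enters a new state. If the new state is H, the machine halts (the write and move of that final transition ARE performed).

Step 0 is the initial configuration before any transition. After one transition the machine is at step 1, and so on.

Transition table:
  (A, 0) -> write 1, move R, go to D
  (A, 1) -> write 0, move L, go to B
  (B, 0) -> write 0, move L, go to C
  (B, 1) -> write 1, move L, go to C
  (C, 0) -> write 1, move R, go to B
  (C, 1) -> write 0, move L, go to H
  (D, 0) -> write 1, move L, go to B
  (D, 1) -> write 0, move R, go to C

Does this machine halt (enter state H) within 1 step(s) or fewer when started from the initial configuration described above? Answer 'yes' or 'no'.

Step 1: in state A at pos 0, read 0 -> (A,0)->write 1,move R,goto D. Now: state=D, head=1, tape[-1..2]=0100 (head:   ^)
After 1 step(s): state = D (not H) -> not halted within 1 -> no

Answer: no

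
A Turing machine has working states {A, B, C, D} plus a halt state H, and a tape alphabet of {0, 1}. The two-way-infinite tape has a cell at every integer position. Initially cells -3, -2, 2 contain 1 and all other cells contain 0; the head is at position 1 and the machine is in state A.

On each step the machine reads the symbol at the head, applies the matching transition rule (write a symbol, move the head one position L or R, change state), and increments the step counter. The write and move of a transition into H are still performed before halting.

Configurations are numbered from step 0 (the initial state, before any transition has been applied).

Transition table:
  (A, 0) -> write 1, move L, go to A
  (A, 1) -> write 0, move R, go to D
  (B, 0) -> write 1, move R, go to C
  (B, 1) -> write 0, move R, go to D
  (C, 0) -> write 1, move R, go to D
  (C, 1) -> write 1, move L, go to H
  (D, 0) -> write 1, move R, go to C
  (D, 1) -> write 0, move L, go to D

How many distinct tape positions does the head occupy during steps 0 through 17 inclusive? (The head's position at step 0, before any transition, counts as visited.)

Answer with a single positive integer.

Step 1: in state A at pos 1, read 0 -> (A,0)->write 1,move L,goto A. Now: state=A, head=0, tape[-4..3]=01100110 (head:     ^)
Step 2: in state A at pos 0, read 0 -> (A,0)->write 1,move L,goto A. Now: state=A, head=-1, tape[-4..3]=01101110 (head:    ^)
Step 3: in state A at pos -1, read 0 -> (A,0)->write 1,move L,goto A. Now: state=A, head=-2, tape[-4..3]=01111110 (head:   ^)
Step 4: in state A at pos -2, read 1 -> (A,1)->write 0,move R,goto D. Now: state=D, head=-1, tape[-4..3]=01011110 (head:    ^)
Step 5: in state D at pos -1, read 1 -> (D,1)->write 0,move L,goto D. Now: state=D, head=-2, tape[-4..3]=01001110 (head:   ^)
Step 6: in state D at pos -2, read 0 -> (D,0)->write 1,move R,goto C. Now: state=C, head=-1, tape[-4..3]=01101110 (head:    ^)
Step 7: in state C at pos -1, read 0 -> (C,0)->write 1,move R,goto D. Now: state=D, head=0, tape[-4..3]=01111110 (head:     ^)
Step 8: in state D at pos 0, read 1 -> (D,1)->write 0,move L,goto D. Now: state=D, head=-1, tape[-4..3]=01110110 (head:    ^)
Step 9: in state D at pos -1, read 1 -> (D,1)->write 0,move L,goto D. Now: state=D, head=-2, tape[-4..3]=01100110 (head:   ^)
Step 10: in state D at pos -2, read 1 -> (D,1)->write 0,move L,goto D. Now: state=D, head=-3, tape[-4..3]=01000110 (head:  ^)
Step 11: in state D at pos -3, read 1 -> (D,1)->write 0,move L,goto D. Now: state=D, head=-4, tape[-5..3]=000000110 (head:  ^)
Step 12: in state D at pos -4, read 0 -> (D,0)->write 1,move R,goto C. Now: state=C, head=-3, tape[-5..3]=010000110 (head:   ^)
Step 13: in state C at pos -3, read 0 -> (C,0)->write 1,move R,goto D. Now: state=D, head=-2, tape[-5..3]=011000110 (head:    ^)
Step 14: in state D at pos -2, read 0 -> (D,0)->write 1,move R,goto C. Now: state=C, head=-1, tape[-5..3]=011100110 (head:     ^)
Step 15: in state C at pos -1, read 0 -> (C,0)->write 1,move R,goto D. Now: state=D, head=0, tape[-5..3]=011110110 (head:      ^)
Step 16: in state D at pos 0, read 0 -> (D,0)->write 1,move R,goto C. Now: state=C, head=1, tape[-5..3]=011111110 (head:       ^)
Step 17: in state C at pos 1, read 1 -> (C,1)->write 1,move L,goto H. Now: state=H, head=0, tape[-5..3]=011111110 (head:      ^)
Head positions at steps 0..17: starting at 1, distinct positions visited = {-4, -3, -2, -1, 0, 1} -> 6 position(s)

Answer: 6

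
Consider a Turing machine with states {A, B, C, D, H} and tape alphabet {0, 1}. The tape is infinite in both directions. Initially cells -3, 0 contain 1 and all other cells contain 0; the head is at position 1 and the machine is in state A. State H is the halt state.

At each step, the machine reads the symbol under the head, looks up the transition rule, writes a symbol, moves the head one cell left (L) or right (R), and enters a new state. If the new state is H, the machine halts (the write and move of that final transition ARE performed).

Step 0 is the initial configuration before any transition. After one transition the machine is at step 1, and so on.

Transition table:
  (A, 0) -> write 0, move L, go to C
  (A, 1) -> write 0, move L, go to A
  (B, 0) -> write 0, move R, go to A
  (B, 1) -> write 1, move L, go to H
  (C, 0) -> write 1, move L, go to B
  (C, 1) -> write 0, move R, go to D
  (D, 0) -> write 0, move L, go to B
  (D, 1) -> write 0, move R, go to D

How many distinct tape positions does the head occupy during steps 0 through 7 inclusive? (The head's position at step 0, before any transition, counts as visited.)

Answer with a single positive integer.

Step 1: in state A at pos 1, read 0 -> (A,0)->write 0,move L,goto C. Now: state=C, head=0, tape[-4..2]=0100100 (head:     ^)
Step 2: in state C at pos 0, read 1 -> (C,1)->write 0,move R,goto D. Now: state=D, head=1, tape[-4..2]=0100000 (head:      ^)
Step 3: in state D at pos 1, read 0 -> (D,0)->write 0,move L,goto B. Now: state=B, head=0, tape[-4..2]=0100000 (head:     ^)
Step 4: in state B at pos 0, read 0 -> (B,0)->write 0,move R,goto A. Now: state=A, head=1, tape[-4..2]=0100000 (head:      ^)
Step 5: in state A at pos 1, read 0 -> (A,0)->write 0,move L,goto C. Now: state=C, head=0, tape[-4..2]=0100000 (head:     ^)
Step 6: in state C at pos 0, read 0 -> (C,0)->write 1,move L,goto B. Now: state=B, head=-1, tape[-4..2]=0100100 (head:    ^)
Step 7: in state B at pos -1, read 0 -> (B,0)->write 0,move R,goto A. Now: state=A, head=0, tape[-4..2]=0100100 (head:     ^)
Head positions at steps 0..7: starting at 1, distinct positions visited = {-1, 0, 1} -> 3 position(s)

Answer: 3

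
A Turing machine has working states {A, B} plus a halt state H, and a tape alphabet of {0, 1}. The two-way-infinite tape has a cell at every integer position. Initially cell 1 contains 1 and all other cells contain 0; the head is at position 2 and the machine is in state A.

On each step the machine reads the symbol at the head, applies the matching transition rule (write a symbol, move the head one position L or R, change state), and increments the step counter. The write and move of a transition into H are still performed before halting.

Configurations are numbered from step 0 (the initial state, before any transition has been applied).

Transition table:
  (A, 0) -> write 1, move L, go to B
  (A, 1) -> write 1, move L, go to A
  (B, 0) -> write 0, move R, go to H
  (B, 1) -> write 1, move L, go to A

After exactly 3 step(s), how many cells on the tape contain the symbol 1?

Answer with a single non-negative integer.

Answer: 3

Derivation:
Step 1: in state A at pos 2, read 0 -> (A,0)->write 1,move L,goto B. Now: state=B, head=1, tape[0..3]=0110 (head:  ^)
Step 2: in state B at pos 1, read 1 -> (B,1)->write 1,move L,goto A. Now: state=A, head=0, tape[-1..3]=00110 (head:  ^)
Step 3: in state A at pos 0, read 0 -> (A,0)->write 1,move L,goto B. Now: state=B, head=-1, tape[-2..3]=001110 (head:  ^)
Cells containing 1 after step 3: {0, 1, 2} -> 3 cell(s)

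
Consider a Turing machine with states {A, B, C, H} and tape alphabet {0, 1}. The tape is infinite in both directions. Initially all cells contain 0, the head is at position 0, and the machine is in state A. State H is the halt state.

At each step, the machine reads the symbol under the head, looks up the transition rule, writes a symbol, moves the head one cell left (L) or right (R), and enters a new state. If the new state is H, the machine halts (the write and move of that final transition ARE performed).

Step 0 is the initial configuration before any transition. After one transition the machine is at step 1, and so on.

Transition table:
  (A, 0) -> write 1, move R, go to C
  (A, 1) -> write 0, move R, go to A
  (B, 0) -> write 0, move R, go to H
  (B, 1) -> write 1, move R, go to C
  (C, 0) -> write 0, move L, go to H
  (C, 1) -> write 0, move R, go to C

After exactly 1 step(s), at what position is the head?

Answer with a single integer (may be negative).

Answer: 1

Derivation:
Step 1: in state A at pos 0, read 0 -> (A,0)->write 1,move R,goto C. Now: state=C, head=1, tape[-1..2]=0100 (head:   ^)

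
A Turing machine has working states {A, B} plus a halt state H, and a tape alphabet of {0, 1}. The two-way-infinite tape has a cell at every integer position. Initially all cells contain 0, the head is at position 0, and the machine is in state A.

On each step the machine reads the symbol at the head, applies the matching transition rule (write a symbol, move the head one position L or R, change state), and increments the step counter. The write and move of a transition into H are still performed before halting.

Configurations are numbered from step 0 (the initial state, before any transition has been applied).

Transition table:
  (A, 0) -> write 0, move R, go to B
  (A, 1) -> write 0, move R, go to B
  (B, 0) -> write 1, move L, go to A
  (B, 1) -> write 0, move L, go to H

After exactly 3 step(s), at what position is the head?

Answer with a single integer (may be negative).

Step 1: in state A at pos 0, read 0 -> (A,0)->write 0,move R,goto B. Now: state=B, head=1, tape[-1..2]=0000 (head:   ^)
Step 2: in state B at pos 1, read 0 -> (B,0)->write 1,move L,goto A. Now: state=A, head=0, tape[-1..2]=0010 (head:  ^)
Step 3: in state A at pos 0, read 0 -> (A,0)->write 0,move R,goto B. Now: state=B, head=1, tape[-1..2]=0010 (head:   ^)

Answer: 1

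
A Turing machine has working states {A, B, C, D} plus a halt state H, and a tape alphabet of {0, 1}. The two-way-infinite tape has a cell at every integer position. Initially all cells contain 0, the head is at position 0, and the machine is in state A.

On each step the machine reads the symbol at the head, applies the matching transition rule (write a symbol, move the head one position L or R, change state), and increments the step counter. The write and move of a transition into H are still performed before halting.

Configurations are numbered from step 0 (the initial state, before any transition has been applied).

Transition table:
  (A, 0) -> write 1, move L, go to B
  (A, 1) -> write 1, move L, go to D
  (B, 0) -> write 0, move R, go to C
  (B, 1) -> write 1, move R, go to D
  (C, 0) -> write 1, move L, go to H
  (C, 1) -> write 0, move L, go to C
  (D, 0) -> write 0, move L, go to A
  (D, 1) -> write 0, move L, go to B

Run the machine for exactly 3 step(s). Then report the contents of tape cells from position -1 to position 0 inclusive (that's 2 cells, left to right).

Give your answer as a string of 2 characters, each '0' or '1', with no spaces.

Answer: 00

Derivation:
Step 1: in state A at pos 0, read 0 -> (A,0)->write 1,move L,goto B. Now: state=B, head=-1, tape[-2..1]=0010 (head:  ^)
Step 2: in state B at pos -1, read 0 -> (B,0)->write 0,move R,goto C. Now: state=C, head=0, tape[-2..1]=0010 (head:   ^)
Step 3: in state C at pos 0, read 1 -> (C,1)->write 0,move L,goto C. Now: state=C, head=-1, tape[-2..1]=0000 (head:  ^)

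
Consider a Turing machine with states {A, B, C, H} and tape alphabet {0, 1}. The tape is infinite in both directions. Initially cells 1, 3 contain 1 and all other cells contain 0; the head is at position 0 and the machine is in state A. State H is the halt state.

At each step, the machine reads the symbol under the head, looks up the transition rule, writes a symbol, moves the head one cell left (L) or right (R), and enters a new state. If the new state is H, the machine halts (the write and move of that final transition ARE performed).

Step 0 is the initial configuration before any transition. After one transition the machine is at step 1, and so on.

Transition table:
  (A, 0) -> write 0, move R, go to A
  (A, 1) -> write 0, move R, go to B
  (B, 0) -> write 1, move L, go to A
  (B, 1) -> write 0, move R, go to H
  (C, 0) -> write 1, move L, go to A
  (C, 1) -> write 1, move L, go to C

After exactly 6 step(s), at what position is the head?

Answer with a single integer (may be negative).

Step 1: in state A at pos 0, read 0 -> (A,0)->write 0,move R,goto A. Now: state=A, head=1, tape[-1..4]=001010 (head:   ^)
Step 2: in state A at pos 1, read 1 -> (A,1)->write 0,move R,goto B. Now: state=B, head=2, tape[-1..4]=000010 (head:    ^)
Step 3: in state B at pos 2, read 0 -> (B,0)->write 1,move L,goto A. Now: state=A, head=1, tape[-1..4]=000110 (head:   ^)
Step 4: in state A at pos 1, read 0 -> (A,0)->write 0,move R,goto A. Now: state=A, head=2, tape[-1..4]=000110 (head:    ^)
Step 5: in state A at pos 2, read 1 -> (A,1)->write 0,move R,goto B. Now: state=B, head=3, tape[-1..4]=000010 (head:     ^)
Step 6: in state B at pos 3, read 1 -> (B,1)->write 0,move R,goto H. Now: state=H, head=4, tape[-1..5]=0000000 (head:      ^)

Answer: 4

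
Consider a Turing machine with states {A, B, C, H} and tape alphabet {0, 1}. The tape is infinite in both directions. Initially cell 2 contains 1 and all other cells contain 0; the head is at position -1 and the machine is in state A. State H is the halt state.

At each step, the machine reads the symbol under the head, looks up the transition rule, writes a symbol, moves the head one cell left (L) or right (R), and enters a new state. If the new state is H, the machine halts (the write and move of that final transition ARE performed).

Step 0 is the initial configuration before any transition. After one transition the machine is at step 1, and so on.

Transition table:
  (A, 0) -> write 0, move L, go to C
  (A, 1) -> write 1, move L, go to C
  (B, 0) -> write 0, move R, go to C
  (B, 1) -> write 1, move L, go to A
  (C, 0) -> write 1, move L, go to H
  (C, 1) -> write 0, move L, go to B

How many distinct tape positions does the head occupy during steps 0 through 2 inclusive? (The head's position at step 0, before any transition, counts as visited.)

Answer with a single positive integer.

Step 1: in state A at pos -1, read 0 -> (A,0)->write 0,move L,goto C. Now: state=C, head=-2, tape[-3..3]=0000010 (head:  ^)
Step 2: in state C at pos -2, read 0 -> (C,0)->write 1,move L,goto H. Now: state=H, head=-3, tape[-4..3]=00100010 (head:  ^)
Head positions at steps 0..2: starting at -1, distinct positions visited = {-3, -2, -1} -> 3 position(s)

Answer: 3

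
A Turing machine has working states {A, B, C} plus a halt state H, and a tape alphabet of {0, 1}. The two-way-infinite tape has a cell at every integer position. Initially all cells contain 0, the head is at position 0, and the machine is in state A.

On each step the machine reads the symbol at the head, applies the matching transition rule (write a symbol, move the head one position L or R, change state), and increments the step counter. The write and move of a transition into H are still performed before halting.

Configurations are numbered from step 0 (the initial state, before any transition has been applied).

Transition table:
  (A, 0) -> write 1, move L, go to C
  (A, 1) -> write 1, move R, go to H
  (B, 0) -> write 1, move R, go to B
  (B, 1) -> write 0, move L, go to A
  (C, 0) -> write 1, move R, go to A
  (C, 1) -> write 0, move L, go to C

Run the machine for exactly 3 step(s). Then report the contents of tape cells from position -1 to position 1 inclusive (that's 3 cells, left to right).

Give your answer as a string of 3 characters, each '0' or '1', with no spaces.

Step 1: in state A at pos 0, read 0 -> (A,0)->write 1,move L,goto C. Now: state=C, head=-1, tape[-2..1]=0010 (head:  ^)
Step 2: in state C at pos -1, read 0 -> (C,0)->write 1,move R,goto A. Now: state=A, head=0, tape[-2..1]=0110 (head:   ^)
Step 3: in state A at pos 0, read 1 -> (A,1)->write 1,move R,goto H. Now: state=H, head=1, tape[-2..2]=01100 (head:    ^)

Answer: 110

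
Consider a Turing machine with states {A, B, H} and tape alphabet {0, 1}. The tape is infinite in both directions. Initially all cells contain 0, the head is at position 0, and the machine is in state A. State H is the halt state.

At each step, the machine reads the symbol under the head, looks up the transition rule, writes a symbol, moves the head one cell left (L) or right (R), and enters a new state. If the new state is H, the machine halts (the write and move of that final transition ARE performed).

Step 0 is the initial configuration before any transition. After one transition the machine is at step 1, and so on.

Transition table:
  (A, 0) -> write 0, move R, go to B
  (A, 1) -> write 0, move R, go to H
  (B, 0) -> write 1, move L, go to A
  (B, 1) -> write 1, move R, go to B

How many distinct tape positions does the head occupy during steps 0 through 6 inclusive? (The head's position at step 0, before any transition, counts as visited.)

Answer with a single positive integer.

Answer: 3

Derivation:
Step 1: in state A at pos 0, read 0 -> (A,0)->write 0,move R,goto B. Now: state=B, head=1, tape[-1..2]=0000 (head:   ^)
Step 2: in state B at pos 1, read 0 -> (B,0)->write 1,move L,goto A. Now: state=A, head=0, tape[-1..2]=0010 (head:  ^)
Step 3: in state A at pos 0, read 0 -> (A,0)->write 0,move R,goto B. Now: state=B, head=1, tape[-1..2]=0010 (head:   ^)
Step 4: in state B at pos 1, read 1 -> (B,1)->write 1,move R,goto B. Now: state=B, head=2, tape[-1..3]=00100 (head:    ^)
Step 5: in state B at pos 2, read 0 -> (B,0)->write 1,move L,goto A. Now: state=A, head=1, tape[-1..3]=00110 (head:   ^)
Step 6: in state A at pos 1, read 1 -> (A,1)->write 0,move R,goto H. Now: state=H, head=2, tape[-1..3]=00010 (head:    ^)
Head positions at steps 0..6: starting at 0, distinct positions visited = {0, 1, 2} -> 3 position(s)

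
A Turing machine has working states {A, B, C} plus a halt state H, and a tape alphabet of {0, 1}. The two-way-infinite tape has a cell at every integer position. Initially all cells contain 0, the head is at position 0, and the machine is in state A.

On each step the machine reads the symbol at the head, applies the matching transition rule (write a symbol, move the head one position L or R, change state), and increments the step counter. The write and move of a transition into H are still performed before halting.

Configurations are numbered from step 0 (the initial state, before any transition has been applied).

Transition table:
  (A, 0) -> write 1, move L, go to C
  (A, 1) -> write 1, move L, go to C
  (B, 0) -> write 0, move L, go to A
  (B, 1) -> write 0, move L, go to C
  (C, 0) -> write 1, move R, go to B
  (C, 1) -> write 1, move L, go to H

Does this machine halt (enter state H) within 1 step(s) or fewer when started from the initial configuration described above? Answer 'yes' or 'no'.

Answer: no

Derivation:
Step 1: in state A at pos 0, read 0 -> (A,0)->write 1,move L,goto C. Now: state=C, head=-1, tape[-2..1]=0010 (head:  ^)
After 1 step(s): state = C (not H) -> not halted within 1 -> no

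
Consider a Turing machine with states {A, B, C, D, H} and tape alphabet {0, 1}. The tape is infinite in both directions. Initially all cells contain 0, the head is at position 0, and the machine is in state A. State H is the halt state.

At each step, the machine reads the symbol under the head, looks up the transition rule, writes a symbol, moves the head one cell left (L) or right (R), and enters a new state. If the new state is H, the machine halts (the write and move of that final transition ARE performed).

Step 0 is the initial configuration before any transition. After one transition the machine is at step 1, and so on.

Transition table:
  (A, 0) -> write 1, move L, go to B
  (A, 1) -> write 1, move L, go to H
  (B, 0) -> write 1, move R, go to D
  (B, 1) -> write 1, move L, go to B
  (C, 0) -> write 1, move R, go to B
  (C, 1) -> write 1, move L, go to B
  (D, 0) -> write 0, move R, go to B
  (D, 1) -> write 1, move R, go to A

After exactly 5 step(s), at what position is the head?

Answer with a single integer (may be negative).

Answer: -1

Derivation:
Step 1: in state A at pos 0, read 0 -> (A,0)->write 1,move L,goto B. Now: state=B, head=-1, tape[-2..1]=0010 (head:  ^)
Step 2: in state B at pos -1, read 0 -> (B,0)->write 1,move R,goto D. Now: state=D, head=0, tape[-2..1]=0110 (head:   ^)
Step 3: in state D at pos 0, read 1 -> (D,1)->write 1,move R,goto A. Now: state=A, head=1, tape[-2..2]=01100 (head:    ^)
Step 4: in state A at pos 1, read 0 -> (A,0)->write 1,move L,goto B. Now: state=B, head=0, tape[-2..2]=01110 (head:   ^)
Step 5: in state B at pos 0, read 1 -> (B,1)->write 1,move L,goto B. Now: state=B, head=-1, tape[-2..2]=01110 (head:  ^)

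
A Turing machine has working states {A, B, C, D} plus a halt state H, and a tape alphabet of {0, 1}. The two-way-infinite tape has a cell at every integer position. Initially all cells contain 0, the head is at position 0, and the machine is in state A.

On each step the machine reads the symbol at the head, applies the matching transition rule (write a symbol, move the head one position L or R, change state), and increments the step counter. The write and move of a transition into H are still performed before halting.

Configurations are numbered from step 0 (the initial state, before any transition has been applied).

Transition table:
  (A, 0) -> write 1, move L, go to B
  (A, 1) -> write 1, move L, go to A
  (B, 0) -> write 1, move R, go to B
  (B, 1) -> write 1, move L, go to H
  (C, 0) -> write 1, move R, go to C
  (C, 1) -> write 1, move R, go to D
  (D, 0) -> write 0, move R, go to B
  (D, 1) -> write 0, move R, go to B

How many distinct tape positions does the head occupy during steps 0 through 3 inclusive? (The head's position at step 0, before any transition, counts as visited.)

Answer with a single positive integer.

Step 1: in state A at pos 0, read 0 -> (A,0)->write 1,move L,goto B. Now: state=B, head=-1, tape[-2..1]=0010 (head:  ^)
Step 2: in state B at pos -1, read 0 -> (B,0)->write 1,move R,goto B. Now: state=B, head=0, tape[-2..1]=0110 (head:   ^)
Step 3: in state B at pos 0, read 1 -> (B,1)->write 1,move L,goto H. Now: state=H, head=-1, tape[-2..1]=0110 (head:  ^)
Head positions at steps 0..3: starting at 0, distinct positions visited = {-1, 0} -> 2 position(s)

Answer: 2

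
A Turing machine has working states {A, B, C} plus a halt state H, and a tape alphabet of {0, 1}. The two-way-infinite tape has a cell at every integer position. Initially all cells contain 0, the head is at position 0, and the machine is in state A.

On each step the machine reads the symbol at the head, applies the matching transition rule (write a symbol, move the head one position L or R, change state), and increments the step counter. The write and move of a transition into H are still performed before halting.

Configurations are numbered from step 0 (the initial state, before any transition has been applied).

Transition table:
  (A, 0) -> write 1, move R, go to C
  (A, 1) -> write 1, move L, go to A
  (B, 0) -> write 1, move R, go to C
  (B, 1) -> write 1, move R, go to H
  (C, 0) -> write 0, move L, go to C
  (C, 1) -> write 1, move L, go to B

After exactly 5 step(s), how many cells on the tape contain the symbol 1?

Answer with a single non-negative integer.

Step 1: in state A at pos 0, read 0 -> (A,0)->write 1,move R,goto C. Now: state=C, head=1, tape[-1..2]=0100 (head:   ^)
Step 2: in state C at pos 1, read 0 -> (C,0)->write 0,move L,goto C. Now: state=C, head=0, tape[-1..2]=0100 (head:  ^)
Step 3: in state C at pos 0, read 1 -> (C,1)->write 1,move L,goto B. Now: state=B, head=-1, tape[-2..2]=00100 (head:  ^)
Step 4: in state B at pos -1, read 0 -> (B,0)->write 1,move R,goto C. Now: state=C, head=0, tape[-2..2]=01100 (head:   ^)
Step 5: in state C at pos 0, read 1 -> (C,1)->write 1,move L,goto B. Now: state=B, head=-1, tape[-2..2]=01100 (head:  ^)
Cells containing 1 after step 5: {-1, 0} -> 2 cell(s)

Answer: 2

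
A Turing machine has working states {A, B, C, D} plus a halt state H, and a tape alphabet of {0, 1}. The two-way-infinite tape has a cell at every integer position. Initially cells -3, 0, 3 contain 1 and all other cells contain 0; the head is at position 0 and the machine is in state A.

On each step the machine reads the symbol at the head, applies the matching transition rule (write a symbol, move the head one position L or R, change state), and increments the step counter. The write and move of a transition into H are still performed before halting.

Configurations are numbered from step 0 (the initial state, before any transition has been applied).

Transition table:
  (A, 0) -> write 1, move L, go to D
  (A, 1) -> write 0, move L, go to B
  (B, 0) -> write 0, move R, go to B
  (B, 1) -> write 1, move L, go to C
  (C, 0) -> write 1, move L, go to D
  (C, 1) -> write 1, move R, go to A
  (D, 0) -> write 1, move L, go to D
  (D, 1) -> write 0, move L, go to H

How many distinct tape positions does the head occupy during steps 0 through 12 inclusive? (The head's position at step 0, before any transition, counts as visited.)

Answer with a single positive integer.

Answer: 8

Derivation:
Step 1: in state A at pos 0, read 1 -> (A,1)->write 0,move L,goto B. Now: state=B, head=-1, tape[-4..4]=010000010 (head:    ^)
Step 2: in state B at pos -1, read 0 -> (B,0)->write 0,move R,goto B. Now: state=B, head=0, tape[-4..4]=010000010 (head:     ^)
Step 3: in state B at pos 0, read 0 -> (B,0)->write 0,move R,goto B. Now: state=B, head=1, tape[-4..4]=010000010 (head:      ^)
Step 4: in state B at pos 1, read 0 -> (B,0)->write 0,move R,goto B. Now: state=B, head=2, tape[-4..4]=010000010 (head:       ^)
Step 5: in state B at pos 2, read 0 -> (B,0)->write 0,move R,goto B. Now: state=B, head=3, tape[-4..4]=010000010 (head:        ^)
Step 6: in state B at pos 3, read 1 -> (B,1)->write 1,move L,goto C. Now: state=C, head=2, tape[-4..4]=010000010 (head:       ^)
Step 7: in state C at pos 2, read 0 -> (C,0)->write 1,move L,goto D. Now: state=D, head=1, tape[-4..4]=010000110 (head:      ^)
Step 8: in state D at pos 1, read 0 -> (D,0)->write 1,move L,goto D. Now: state=D, head=0, tape[-4..4]=010001110 (head:     ^)
Step 9: in state D at pos 0, read 0 -> (D,0)->write 1,move L,goto D. Now: state=D, head=-1, tape[-4..4]=010011110 (head:    ^)
Step 10: in state D at pos -1, read 0 -> (D,0)->write 1,move L,goto D. Now: state=D, head=-2, tape[-4..4]=010111110 (head:   ^)
Step 11: in state D at pos -2, read 0 -> (D,0)->write 1,move L,goto D. Now: state=D, head=-3, tape[-4..4]=011111110 (head:  ^)
Step 12: in state D at pos -3, read 1 -> (D,1)->write 0,move L,goto H. Now: state=H, head=-4, tape[-5..4]=0001111110 (head:  ^)
Head positions at steps 0..12: starting at 0, distinct positions visited = {-4, -3, -2, -1, 0, 1, 2, 3} -> 8 position(s)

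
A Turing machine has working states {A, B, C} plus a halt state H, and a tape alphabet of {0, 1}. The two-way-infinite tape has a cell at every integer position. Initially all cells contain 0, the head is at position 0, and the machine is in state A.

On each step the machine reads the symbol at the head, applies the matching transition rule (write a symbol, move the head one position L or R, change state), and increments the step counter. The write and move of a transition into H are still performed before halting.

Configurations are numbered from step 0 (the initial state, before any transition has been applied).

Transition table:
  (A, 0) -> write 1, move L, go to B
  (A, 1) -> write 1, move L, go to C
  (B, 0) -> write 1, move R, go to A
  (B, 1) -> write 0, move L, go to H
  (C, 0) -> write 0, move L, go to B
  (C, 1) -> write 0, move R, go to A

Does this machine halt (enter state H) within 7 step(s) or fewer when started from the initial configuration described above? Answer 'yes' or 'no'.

Answer: no

Derivation:
Step 1: in state A at pos 0, read 0 -> (A,0)->write 1,move L,goto B. Now: state=B, head=-1, tape[-2..1]=0010 (head:  ^)
Step 2: in state B at pos -1, read 0 -> (B,0)->write 1,move R,goto A. Now: state=A, head=0, tape[-2..1]=0110 (head:   ^)
Step 3: in state A at pos 0, read 1 -> (A,1)->write 1,move L,goto C. Now: state=C, head=-1, tape[-2..1]=0110 (head:  ^)
Step 4: in state C at pos -1, read 1 -> (C,1)->write 0,move R,goto A. Now: state=A, head=0, tape[-2..1]=0010 (head:   ^)
Step 5: in state A at pos 0, read 1 -> (A,1)->write 1,move L,goto C. Now: state=C, head=-1, tape[-2..1]=0010 (head:  ^)
Step 6: in state C at pos -1, read 0 -> (C,0)->write 0,move L,goto B. Now: state=B, head=-2, tape[-3..1]=00010 (head:  ^)
Step 7: in state B at pos -2, read 0 -> (B,0)->write 1,move R,goto A. Now: state=A, head=-1, tape[-3..1]=01010 (head:   ^)
After 7 step(s): state = A (not H) -> not halted within 7 -> no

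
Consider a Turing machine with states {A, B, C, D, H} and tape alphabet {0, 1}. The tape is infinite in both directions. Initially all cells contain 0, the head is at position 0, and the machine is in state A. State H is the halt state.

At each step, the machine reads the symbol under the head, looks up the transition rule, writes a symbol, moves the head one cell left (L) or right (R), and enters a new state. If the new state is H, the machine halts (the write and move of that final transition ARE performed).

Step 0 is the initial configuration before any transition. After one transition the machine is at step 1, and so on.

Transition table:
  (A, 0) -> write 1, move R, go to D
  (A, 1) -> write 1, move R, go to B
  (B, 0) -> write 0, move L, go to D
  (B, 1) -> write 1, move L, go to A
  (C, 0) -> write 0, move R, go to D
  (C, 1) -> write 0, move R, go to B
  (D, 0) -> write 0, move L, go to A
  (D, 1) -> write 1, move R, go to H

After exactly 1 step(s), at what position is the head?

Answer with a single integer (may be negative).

Answer: 1

Derivation:
Step 1: in state A at pos 0, read 0 -> (A,0)->write 1,move R,goto D. Now: state=D, head=1, tape[-1..2]=0100 (head:   ^)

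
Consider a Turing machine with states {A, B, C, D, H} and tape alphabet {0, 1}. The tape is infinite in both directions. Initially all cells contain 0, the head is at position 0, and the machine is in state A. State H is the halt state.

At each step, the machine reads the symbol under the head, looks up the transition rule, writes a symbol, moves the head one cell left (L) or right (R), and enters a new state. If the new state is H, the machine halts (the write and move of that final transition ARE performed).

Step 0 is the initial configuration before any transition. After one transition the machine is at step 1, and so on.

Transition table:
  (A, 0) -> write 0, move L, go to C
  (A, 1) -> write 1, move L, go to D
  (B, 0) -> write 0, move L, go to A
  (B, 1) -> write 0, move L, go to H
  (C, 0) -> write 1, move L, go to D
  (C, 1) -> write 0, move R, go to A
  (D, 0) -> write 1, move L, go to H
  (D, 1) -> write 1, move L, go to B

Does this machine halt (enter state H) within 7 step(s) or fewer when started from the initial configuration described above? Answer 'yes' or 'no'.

Answer: yes

Derivation:
Step 1: in state A at pos 0, read 0 -> (A,0)->write 0,move L,goto C. Now: state=C, head=-1, tape[-2..1]=0000 (head:  ^)
Step 2: in state C at pos -1, read 0 -> (C,0)->write 1,move L,goto D. Now: state=D, head=-2, tape[-3..1]=00100 (head:  ^)
Step 3: in state D at pos -2, read 0 -> (D,0)->write 1,move L,goto H. Now: state=H, head=-3, tape[-4..1]=001100 (head:  ^)
State H reached at step 3; 3 <= 7 -> yes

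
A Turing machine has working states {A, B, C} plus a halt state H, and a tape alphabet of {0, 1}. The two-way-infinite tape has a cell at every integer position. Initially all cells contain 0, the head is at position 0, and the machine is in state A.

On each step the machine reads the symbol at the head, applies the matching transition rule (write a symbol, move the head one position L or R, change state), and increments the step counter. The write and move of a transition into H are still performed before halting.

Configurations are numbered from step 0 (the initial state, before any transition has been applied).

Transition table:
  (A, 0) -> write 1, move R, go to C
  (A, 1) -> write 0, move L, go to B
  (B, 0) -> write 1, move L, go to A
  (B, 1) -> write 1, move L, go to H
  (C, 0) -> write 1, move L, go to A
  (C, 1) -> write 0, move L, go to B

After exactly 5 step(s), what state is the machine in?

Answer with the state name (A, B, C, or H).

Step 1: in state A at pos 0, read 0 -> (A,0)->write 1,move R,goto C. Now: state=C, head=1, tape[-1..2]=0100 (head:   ^)
Step 2: in state C at pos 1, read 0 -> (C,0)->write 1,move L,goto A. Now: state=A, head=0, tape[-1..2]=0110 (head:  ^)
Step 3: in state A at pos 0, read 1 -> (A,1)->write 0,move L,goto B. Now: state=B, head=-1, tape[-2..2]=00010 (head:  ^)
Step 4: in state B at pos -1, read 0 -> (B,0)->write 1,move L,goto A. Now: state=A, head=-2, tape[-3..2]=001010 (head:  ^)
Step 5: in state A at pos -2, read 0 -> (A,0)->write 1,move R,goto C. Now: state=C, head=-1, tape[-3..2]=011010 (head:   ^)

Answer: C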